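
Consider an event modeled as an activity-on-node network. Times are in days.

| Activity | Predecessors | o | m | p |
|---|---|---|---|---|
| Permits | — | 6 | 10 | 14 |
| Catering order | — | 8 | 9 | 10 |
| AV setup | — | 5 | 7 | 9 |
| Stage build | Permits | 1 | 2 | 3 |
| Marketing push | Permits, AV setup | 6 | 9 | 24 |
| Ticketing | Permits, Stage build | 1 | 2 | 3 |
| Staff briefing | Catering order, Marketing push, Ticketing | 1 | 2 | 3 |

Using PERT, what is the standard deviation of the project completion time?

3.30 days

te_Permits = (6 + 4·10 + 14)/6 = 60/6 = 10; σ²_Permits = ((14−6)/6)² = 1.778
te_Catering order = (8 + 4·9 + 10)/6 = 54/6 = 9; σ²_Catering order = ((10−8)/6)² = 0.111
te_AV setup = (5 + 4·7 + 9)/6 = 42/6 = 7; σ²_AV setup = ((9−5)/6)² = 0.444
te_Stage build = (1 + 4·2 + 3)/6 = 12/6 = 2; σ²_Stage build = ((3−1)/6)² = 0.111
te_Marketing push = (6 + 4·9 + 24)/6 = 66/6 = 11; σ²_Marketing push = ((24−6)/6)² = 9.000
te_Ticketing = (1 + 4·2 + 3)/6 = 12/6 = 2; σ²_Ticketing = ((3−1)/6)² = 0.111
te_Staff briefing = (1 + 4·2 + 3)/6 = 12/6 = 2; σ²_Staff briefing = ((3−1)/6)² = 0.111

Forward pass:
ES_Permits = 0; EF_Permits = 10
ES_Catering order = 0; EF_Catering order = 9
ES_AV setup = 0; EF_AV setup = 7
ES_Stage build = 10; EF_Stage build = 10+2 = 12
ES_Marketing push = max(EF_Permits=10, EF_AV setup=7) = 10; EF_Marketing push = 10+11 = 21
ES_Ticketing = max(EF_Permits=10, EF_Stage build=12) = 12; EF_Ticketing = 12+2 = 14
ES_Staff briefing = max(EF_Catering order=9, EF_Marketing push=21, EF_Ticketing=14) = 21; EF_Staff briefing = 21+2 = 23
Expected project duration μ = 23 days. Critical path: Permits → Marketing push → Staff briefing.

Variance along critical path = 1.778 + 9.000 + 0.111 = 10.889
σ = √10.889 = 3.300 days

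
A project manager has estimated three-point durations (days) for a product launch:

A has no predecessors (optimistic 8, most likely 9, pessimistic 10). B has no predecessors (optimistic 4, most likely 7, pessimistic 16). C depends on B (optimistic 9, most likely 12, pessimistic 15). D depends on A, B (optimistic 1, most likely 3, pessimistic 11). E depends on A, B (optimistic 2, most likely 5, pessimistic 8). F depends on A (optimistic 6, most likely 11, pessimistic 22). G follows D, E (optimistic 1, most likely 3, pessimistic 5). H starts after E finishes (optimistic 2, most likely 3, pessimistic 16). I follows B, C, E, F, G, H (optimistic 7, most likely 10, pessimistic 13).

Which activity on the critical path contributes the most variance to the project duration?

F

te_A = (8 + 4·9 + 10)/6 = 54/6 = 9; σ²_A = ((10−8)/6)² = 0.111
te_B = (4 + 4·7 + 16)/6 = 48/6 = 8; σ²_B = ((16−4)/6)² = 4.000
te_C = (9 + 4·12 + 15)/6 = 72/6 = 12; σ²_C = ((15−9)/6)² = 1.000
te_D = (1 + 4·3 + 11)/6 = 24/6 = 4; σ²_D = ((11−1)/6)² = 2.778
te_E = (2 + 4·5 + 8)/6 = 30/6 = 5; σ²_E = ((8−2)/6)² = 1.000
te_F = (6 + 4·11 + 22)/6 = 72/6 = 12; σ²_F = ((22−6)/6)² = 7.111
te_G = (1 + 4·3 + 5)/6 = 18/6 = 3; σ²_G = ((5−1)/6)² = 0.444
te_H = (2 + 4·3 + 16)/6 = 30/6 = 5; σ²_H = ((16−2)/6)² = 5.444
te_I = (7 + 4·10 + 13)/6 = 60/6 = 10; σ²_I = ((13−7)/6)² = 1.000

Forward pass:
ES_A = 0; EF_A = 9
ES_B = 0; EF_B = 8
ES_C = 8; EF_C = 8+12 = 20
ES_D = max(EF_A=9, EF_B=8) = 9; EF_D = 9+4 = 13
ES_E = max(EF_A=9, EF_B=8) = 9; EF_E = 9+5 = 14
ES_F = 9; EF_F = 9+12 = 21
ES_G = max(EF_D=13, EF_E=14) = 14; EF_G = 14+3 = 17
ES_H = 14; EF_H = 14+5 = 19
ES_I = max(EF_B=8, EF_C=20, EF_E=14, EF_F=21, EF_G=17, EF_H=19) = 21; EF_I = 21+10 = 31
Expected project duration μ = 31 days. Critical path: A → F → I.

Variances on critical path: σ²_A=0.111, σ²_F=7.111, σ²_I=1.000.
Largest is σ²_F = 7.111.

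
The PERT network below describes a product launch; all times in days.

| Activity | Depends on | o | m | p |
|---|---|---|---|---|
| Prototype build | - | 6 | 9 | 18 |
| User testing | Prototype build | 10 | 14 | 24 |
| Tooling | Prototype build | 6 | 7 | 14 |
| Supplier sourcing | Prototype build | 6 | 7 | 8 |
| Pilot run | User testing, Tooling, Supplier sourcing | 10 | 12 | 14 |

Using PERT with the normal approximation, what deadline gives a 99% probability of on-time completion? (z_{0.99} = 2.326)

te_Prototype build = (6 + 4·9 + 18)/6 = 60/6 = 10; σ²_Prototype build = ((18−6)/6)² = 4.000
te_User testing = (10 + 4·14 + 24)/6 = 90/6 = 15; σ²_User testing = ((24−10)/6)² = 5.444
te_Tooling = (6 + 4·7 + 14)/6 = 48/6 = 8; σ²_Tooling = ((14−6)/6)² = 1.778
te_Supplier sourcing = (6 + 4·7 + 8)/6 = 42/6 = 7; σ²_Supplier sourcing = ((8−6)/6)² = 0.111
te_Pilot run = (10 + 4·12 + 14)/6 = 72/6 = 12; σ²_Pilot run = ((14−10)/6)² = 0.444

Forward pass:
ES_Prototype build = 0; EF_Prototype build = 10
ES_User testing = 10; EF_User testing = 10+15 = 25
ES_Tooling = 10; EF_Tooling = 10+8 = 18
ES_Supplier sourcing = 10; EF_Supplier sourcing = 10+7 = 17
ES_Pilot run = max(EF_User testing=25, EF_Tooling=18, EF_Supplier sourcing=17) = 25; EF_Pilot run = 25+12 = 37
Expected project duration μ = 37 days. Critical path: Prototype build → User testing → Pilot run.

Variance along critical path = 4.000 + 5.444 + 0.444 = 9.889; σ = 3.145 days.
D = μ + z·σ = 37 + 2.326·3.145 = 44.3 days

44.3 days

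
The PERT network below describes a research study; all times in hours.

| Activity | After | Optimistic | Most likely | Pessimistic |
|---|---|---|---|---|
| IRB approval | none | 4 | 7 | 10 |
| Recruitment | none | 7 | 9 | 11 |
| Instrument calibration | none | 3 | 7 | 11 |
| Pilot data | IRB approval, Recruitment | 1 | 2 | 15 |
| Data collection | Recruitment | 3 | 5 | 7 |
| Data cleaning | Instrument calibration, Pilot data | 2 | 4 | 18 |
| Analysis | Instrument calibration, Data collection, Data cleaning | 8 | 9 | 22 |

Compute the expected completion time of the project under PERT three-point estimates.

30 hours

te_IRB approval = (4 + 4·7 + 10)/6 = 42/6 = 7
te_Recruitment = (7 + 4·9 + 11)/6 = 54/6 = 9
te_Instrument calibration = (3 + 4·7 + 11)/6 = 42/6 = 7
te_Pilot data = (1 + 4·2 + 15)/6 = 24/6 = 4
te_Data collection = (3 + 4·5 + 7)/6 = 30/6 = 5
te_Data cleaning = (2 + 4·4 + 18)/6 = 36/6 = 6
te_Analysis = (8 + 4·9 + 22)/6 = 66/6 = 11

Forward pass:
ES_IRB approval = 0; EF_IRB approval = 7
ES_Recruitment = 0; EF_Recruitment = 9
ES_Instrument calibration = 0; EF_Instrument calibration = 7
ES_Pilot data = max(EF_IRB approval=7, EF_Recruitment=9) = 9; EF_Pilot data = 9+4 = 13
ES_Data collection = 9; EF_Data collection = 9+5 = 14
ES_Data cleaning = max(EF_Instrument calibration=7, EF_Pilot data=13) = 13; EF_Data cleaning = 13+6 = 19
ES_Analysis = max(EF_Instrument calibration=7, EF_Data collection=14, EF_Data cleaning=19) = 19; EF_Analysis = 19+11 = 30
Expected project duration μ = 30 hours. Critical path: Recruitment → Pilot data → Data cleaning → Analysis.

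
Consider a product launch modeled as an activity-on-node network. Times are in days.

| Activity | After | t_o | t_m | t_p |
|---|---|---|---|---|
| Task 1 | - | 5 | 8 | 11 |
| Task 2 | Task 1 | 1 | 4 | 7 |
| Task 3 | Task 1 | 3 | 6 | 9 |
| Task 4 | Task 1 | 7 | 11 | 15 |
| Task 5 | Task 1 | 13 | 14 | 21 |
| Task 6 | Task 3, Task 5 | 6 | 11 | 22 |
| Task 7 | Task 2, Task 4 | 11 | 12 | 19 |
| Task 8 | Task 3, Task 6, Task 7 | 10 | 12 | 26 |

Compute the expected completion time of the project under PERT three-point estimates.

te_Task 1 = (5 + 4·8 + 11)/6 = 48/6 = 8
te_Task 2 = (1 + 4·4 + 7)/6 = 24/6 = 4
te_Task 3 = (3 + 4·6 + 9)/6 = 36/6 = 6
te_Task 4 = (7 + 4·11 + 15)/6 = 66/6 = 11
te_Task 5 = (13 + 4·14 + 21)/6 = 90/6 = 15
te_Task 6 = (6 + 4·11 + 22)/6 = 72/6 = 12
te_Task 7 = (11 + 4·12 + 19)/6 = 78/6 = 13
te_Task 8 = (10 + 4·12 + 26)/6 = 84/6 = 14

Forward pass:
ES_Task 1 = 0; EF_Task 1 = 8
ES_Task 2 = 8; EF_Task 2 = 8+4 = 12
ES_Task 3 = 8; EF_Task 3 = 8+6 = 14
ES_Task 4 = 8; EF_Task 4 = 8+11 = 19
ES_Task 5 = 8; EF_Task 5 = 8+15 = 23
ES_Task 6 = max(EF_Task 3=14, EF_Task 5=23) = 23; EF_Task 6 = 23+12 = 35
ES_Task 7 = max(EF_Task 2=12, EF_Task 4=19) = 19; EF_Task 7 = 19+13 = 32
ES_Task 8 = max(EF_Task 3=14, EF_Task 6=35, EF_Task 7=32) = 35; EF_Task 8 = 35+14 = 49
Expected project duration μ = 49 days. Critical path: Task 1 → Task 5 → Task 6 → Task 8.

49 days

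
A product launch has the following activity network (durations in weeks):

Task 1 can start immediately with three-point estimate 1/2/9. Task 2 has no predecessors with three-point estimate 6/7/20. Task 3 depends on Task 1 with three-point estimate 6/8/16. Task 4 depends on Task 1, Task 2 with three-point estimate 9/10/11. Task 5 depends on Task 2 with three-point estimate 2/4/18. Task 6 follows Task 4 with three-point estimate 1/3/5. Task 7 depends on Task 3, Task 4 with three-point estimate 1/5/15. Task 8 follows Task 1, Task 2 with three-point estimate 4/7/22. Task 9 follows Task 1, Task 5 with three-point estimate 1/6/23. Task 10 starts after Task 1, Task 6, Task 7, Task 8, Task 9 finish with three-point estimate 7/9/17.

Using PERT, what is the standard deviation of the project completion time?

te_Task 1 = (1 + 4·2 + 9)/6 = 18/6 = 3; σ²_Task 1 = ((9−1)/6)² = 1.778
te_Task 2 = (6 + 4·7 + 20)/6 = 54/6 = 9; σ²_Task 2 = ((20−6)/6)² = 5.444
te_Task 3 = (6 + 4·8 + 16)/6 = 54/6 = 9; σ²_Task 3 = ((16−6)/6)² = 2.778
te_Task 4 = (9 + 4·10 + 11)/6 = 60/6 = 10; σ²_Task 4 = ((11−9)/6)² = 0.111
te_Task 5 = (2 + 4·4 + 18)/6 = 36/6 = 6; σ²_Task 5 = ((18−2)/6)² = 7.111
te_Task 6 = (1 + 4·3 + 5)/6 = 18/6 = 3; σ²_Task 6 = ((5−1)/6)² = 0.444
te_Task 7 = (1 + 4·5 + 15)/6 = 36/6 = 6; σ²_Task 7 = ((15−1)/6)² = 5.444
te_Task 8 = (4 + 4·7 + 22)/6 = 54/6 = 9; σ²_Task 8 = ((22−4)/6)² = 9.000
te_Task 9 = (1 + 4·6 + 23)/6 = 48/6 = 8; σ²_Task 9 = ((23−1)/6)² = 13.444
te_Task 10 = (7 + 4·9 + 17)/6 = 60/6 = 10; σ²_Task 10 = ((17−7)/6)² = 2.778

Forward pass:
ES_Task 1 = 0; EF_Task 1 = 3
ES_Task 2 = 0; EF_Task 2 = 9
ES_Task 3 = 3; EF_Task 3 = 3+9 = 12
ES_Task 4 = max(EF_Task 1=3, EF_Task 2=9) = 9; EF_Task 4 = 9+10 = 19
ES_Task 5 = 9; EF_Task 5 = 9+6 = 15
ES_Task 6 = 19; EF_Task 6 = 19+3 = 22
ES_Task 7 = max(EF_Task 3=12, EF_Task 4=19) = 19; EF_Task 7 = 19+6 = 25
ES_Task 8 = max(EF_Task 1=3, EF_Task 2=9) = 9; EF_Task 8 = 9+9 = 18
ES_Task 9 = max(EF_Task 1=3, EF_Task 5=15) = 15; EF_Task 9 = 15+8 = 23
ES_Task 10 = max(EF_Task 1=3, EF_Task 6=22, EF_Task 7=25, EF_Task 8=18, EF_Task 9=23) = 25; EF_Task 10 = 25+10 = 35
Expected project duration μ = 35 weeks. Critical path: Task 2 → Task 4 → Task 7 → Task 10.

Variance along critical path = 5.444 + 0.111 + 5.444 + 2.778 = 13.778
σ = √13.778 = 3.712 weeks

3.71 weeks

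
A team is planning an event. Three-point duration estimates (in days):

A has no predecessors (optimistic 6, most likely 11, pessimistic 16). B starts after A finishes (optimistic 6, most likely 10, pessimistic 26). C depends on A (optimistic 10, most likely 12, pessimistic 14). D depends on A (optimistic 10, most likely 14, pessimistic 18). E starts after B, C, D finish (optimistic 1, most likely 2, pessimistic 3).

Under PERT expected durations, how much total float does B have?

te_A = (6 + 4·11 + 16)/6 = 66/6 = 11
te_B = (6 + 4·10 + 26)/6 = 72/6 = 12
te_C = (10 + 4·12 + 14)/6 = 72/6 = 12
te_D = (10 + 4·14 + 18)/6 = 84/6 = 14
te_E = (1 + 4·2 + 3)/6 = 12/6 = 2

Forward pass:
ES_A = 0; EF_A = 11
ES_B = 11; EF_B = 11+12 = 23
ES_C = 11; EF_C = 11+12 = 23
ES_D = 11; EF_D = 11+14 = 25
ES_E = max(EF_B=23, EF_C=23, EF_D=25) = 25; EF_E = 25+2 = 27
Expected project duration μ = 27 days. Critical path: A → D → E.

Backward pass:
LF_E = 27; LS_E = 27−2 = 25
LF_D = LS_E = 25; LS_D = 25−14 = 11
LF_C = LS_E = 25; LS_C = 25−12 = 13
LF_B = LS_E = 25; LS_B = 25−12 = 13
LF_A = min(LS_B=13, LS_C=13, LS_D=11) = 11; LS_A = 11−11 = 0
Slack_B = LS_B − ES_B = 13 − 11 = 2

2 days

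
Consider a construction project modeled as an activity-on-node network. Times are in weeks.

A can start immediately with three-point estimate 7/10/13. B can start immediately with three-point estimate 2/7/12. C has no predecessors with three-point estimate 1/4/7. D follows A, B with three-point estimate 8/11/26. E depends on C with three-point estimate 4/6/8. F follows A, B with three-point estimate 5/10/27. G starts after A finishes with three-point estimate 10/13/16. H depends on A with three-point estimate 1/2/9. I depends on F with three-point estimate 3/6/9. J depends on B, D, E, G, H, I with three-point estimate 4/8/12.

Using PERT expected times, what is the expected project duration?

te_A = (7 + 4·10 + 13)/6 = 60/6 = 10
te_B = (2 + 4·7 + 12)/6 = 42/6 = 7
te_C = (1 + 4·4 + 7)/6 = 24/6 = 4
te_D = (8 + 4·11 + 26)/6 = 78/6 = 13
te_E = (4 + 4·6 + 8)/6 = 36/6 = 6
te_F = (5 + 4·10 + 27)/6 = 72/6 = 12
te_G = (10 + 4·13 + 16)/6 = 78/6 = 13
te_H = (1 + 4·2 + 9)/6 = 18/6 = 3
te_I = (3 + 4·6 + 9)/6 = 36/6 = 6
te_J = (4 + 4·8 + 12)/6 = 48/6 = 8

Forward pass:
ES_A = 0; EF_A = 10
ES_B = 0; EF_B = 7
ES_C = 0; EF_C = 4
ES_D = max(EF_A=10, EF_B=7) = 10; EF_D = 10+13 = 23
ES_E = 4; EF_E = 4+6 = 10
ES_F = max(EF_A=10, EF_B=7) = 10; EF_F = 10+12 = 22
ES_G = 10; EF_G = 10+13 = 23
ES_H = 10; EF_H = 10+3 = 13
ES_I = 22; EF_I = 22+6 = 28
ES_J = max(EF_B=7, EF_D=23, EF_E=10, EF_G=23, EF_H=13, EF_I=28) = 28; EF_J = 28+8 = 36
Expected project duration μ = 36 weeks. Critical path: A → F → I → J.

36 weeks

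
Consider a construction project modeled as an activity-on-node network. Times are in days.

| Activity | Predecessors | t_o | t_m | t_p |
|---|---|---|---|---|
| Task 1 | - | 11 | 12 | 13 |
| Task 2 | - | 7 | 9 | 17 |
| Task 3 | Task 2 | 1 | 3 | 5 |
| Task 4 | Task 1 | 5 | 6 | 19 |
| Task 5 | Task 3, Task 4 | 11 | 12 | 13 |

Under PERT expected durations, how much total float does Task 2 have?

te_Task 1 = (11 + 4·12 + 13)/6 = 72/6 = 12
te_Task 2 = (7 + 4·9 + 17)/6 = 60/6 = 10
te_Task 3 = (1 + 4·3 + 5)/6 = 18/6 = 3
te_Task 4 = (5 + 4·6 + 19)/6 = 48/6 = 8
te_Task 5 = (11 + 4·12 + 13)/6 = 72/6 = 12

Forward pass:
ES_Task 1 = 0; EF_Task 1 = 12
ES_Task 2 = 0; EF_Task 2 = 10
ES_Task 3 = 10; EF_Task 3 = 10+3 = 13
ES_Task 4 = 12; EF_Task 4 = 12+8 = 20
ES_Task 5 = max(EF_Task 3=13, EF_Task 4=20) = 20; EF_Task 5 = 20+12 = 32
Expected project duration μ = 32 days. Critical path: Task 1 → Task 4 → Task 5.

Backward pass:
LF_Task 5 = 32; LS_Task 5 = 32−12 = 20
LF_Task 4 = LS_Task 5 = 20; LS_Task 4 = 20−8 = 12
LF_Task 3 = LS_Task 5 = 20; LS_Task 3 = 20−3 = 17
LF_Task 2 = LS_Task 3 = 17; LS_Task 2 = 17−10 = 7
LF_Task 1 = LS_Task 4 = 12; LS_Task 1 = 12−12 = 0
Slack_Task 2 = LS_Task 2 − ES_Task 2 = 7 − 0 = 7

7 days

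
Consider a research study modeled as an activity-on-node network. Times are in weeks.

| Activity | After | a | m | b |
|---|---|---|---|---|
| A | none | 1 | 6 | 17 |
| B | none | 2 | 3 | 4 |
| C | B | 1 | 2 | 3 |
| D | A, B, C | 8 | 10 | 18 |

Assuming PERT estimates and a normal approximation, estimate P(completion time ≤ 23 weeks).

te_A = (1 + 4·6 + 17)/6 = 42/6 = 7; σ²_A = ((17−1)/6)² = 7.111
te_B = (2 + 4·3 + 4)/6 = 18/6 = 3; σ²_B = ((4−2)/6)² = 0.111
te_C = (1 + 4·2 + 3)/6 = 12/6 = 2; σ²_C = ((3−1)/6)² = 0.111
te_D = (8 + 4·10 + 18)/6 = 66/6 = 11; σ²_D = ((18−8)/6)² = 2.778

Forward pass:
ES_A = 0; EF_A = 7
ES_B = 0; EF_B = 3
ES_C = 3; EF_C = 3+2 = 5
ES_D = max(EF_A=7, EF_B=3, EF_C=5) = 7; EF_D = 7+11 = 18
Expected project duration μ = 18 weeks. Critical path: A → D.

Variance along critical path = 7.111 + 2.778 = 9.889; σ = √9.889 = 3.145 weeks.
Z = (23 − 18) / 3.145 = 1.590
P(T ≤ 23) = Φ(1.590) ≈ 0.944

0.944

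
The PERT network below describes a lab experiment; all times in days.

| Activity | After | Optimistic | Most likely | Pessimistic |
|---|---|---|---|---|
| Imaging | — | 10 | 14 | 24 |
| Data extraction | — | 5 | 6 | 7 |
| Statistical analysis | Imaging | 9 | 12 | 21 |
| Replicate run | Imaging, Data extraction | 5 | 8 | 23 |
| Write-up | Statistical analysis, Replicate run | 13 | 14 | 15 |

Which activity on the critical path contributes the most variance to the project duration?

te_Imaging = (10 + 4·14 + 24)/6 = 90/6 = 15; σ²_Imaging = ((24−10)/6)² = 5.444
te_Data extraction = (5 + 4·6 + 7)/6 = 36/6 = 6; σ²_Data extraction = ((7−5)/6)² = 0.111
te_Statistical analysis = (9 + 4·12 + 21)/6 = 78/6 = 13; σ²_Statistical analysis = ((21−9)/6)² = 4.000
te_Replicate run = (5 + 4·8 + 23)/6 = 60/6 = 10; σ²_Replicate run = ((23−5)/6)² = 9.000
te_Write-up = (13 + 4·14 + 15)/6 = 84/6 = 14; σ²_Write-up = ((15−13)/6)² = 0.111

Forward pass:
ES_Imaging = 0; EF_Imaging = 15
ES_Data extraction = 0; EF_Data extraction = 6
ES_Statistical analysis = 15; EF_Statistical analysis = 15+13 = 28
ES_Replicate run = max(EF_Imaging=15, EF_Data extraction=6) = 15; EF_Replicate run = 15+10 = 25
ES_Write-up = max(EF_Statistical analysis=28, EF_Replicate run=25) = 28; EF_Write-up = 28+14 = 42
Expected project duration μ = 42 days. Critical path: Imaging → Statistical analysis → Write-up.

Variances on critical path: σ²_Imaging=5.444, σ²_Statistical analysis=4.000, σ²_Write-up=0.111.
Largest is σ²_Imaging = 5.444.

Imaging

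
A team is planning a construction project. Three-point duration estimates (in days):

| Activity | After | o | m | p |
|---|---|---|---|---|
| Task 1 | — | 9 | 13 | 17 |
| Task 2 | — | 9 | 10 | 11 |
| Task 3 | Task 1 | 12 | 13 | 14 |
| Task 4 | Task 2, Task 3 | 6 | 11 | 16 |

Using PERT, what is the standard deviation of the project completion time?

2.16 days

te_Task 1 = (9 + 4·13 + 17)/6 = 78/6 = 13; σ²_Task 1 = ((17−9)/6)² = 1.778
te_Task 2 = (9 + 4·10 + 11)/6 = 60/6 = 10; σ²_Task 2 = ((11−9)/6)² = 0.111
te_Task 3 = (12 + 4·13 + 14)/6 = 78/6 = 13; σ²_Task 3 = ((14−12)/6)² = 0.111
te_Task 4 = (6 + 4·11 + 16)/6 = 66/6 = 11; σ²_Task 4 = ((16−6)/6)² = 2.778

Forward pass:
ES_Task 1 = 0; EF_Task 1 = 13
ES_Task 2 = 0; EF_Task 2 = 10
ES_Task 3 = 13; EF_Task 3 = 13+13 = 26
ES_Task 4 = max(EF_Task 2=10, EF_Task 3=26) = 26; EF_Task 4 = 26+11 = 37
Expected project duration μ = 37 days. Critical path: Task 1 → Task 3 → Task 4.

Variance along critical path = 1.778 + 0.111 + 2.778 = 4.667
σ = √4.667 = 2.160 days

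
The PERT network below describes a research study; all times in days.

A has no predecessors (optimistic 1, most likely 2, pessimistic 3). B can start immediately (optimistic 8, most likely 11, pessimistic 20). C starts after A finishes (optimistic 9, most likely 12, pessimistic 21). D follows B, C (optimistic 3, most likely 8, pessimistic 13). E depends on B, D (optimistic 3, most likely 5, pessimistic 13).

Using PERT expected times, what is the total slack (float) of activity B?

3 days

te_A = (1 + 4·2 + 3)/6 = 12/6 = 2
te_B = (8 + 4·11 + 20)/6 = 72/6 = 12
te_C = (9 + 4·12 + 21)/6 = 78/6 = 13
te_D = (3 + 4·8 + 13)/6 = 48/6 = 8
te_E = (3 + 4·5 + 13)/6 = 36/6 = 6

Forward pass:
ES_A = 0; EF_A = 2
ES_B = 0; EF_B = 12
ES_C = 2; EF_C = 2+13 = 15
ES_D = max(EF_B=12, EF_C=15) = 15; EF_D = 15+8 = 23
ES_E = max(EF_B=12, EF_D=23) = 23; EF_E = 23+6 = 29
Expected project duration μ = 29 days. Critical path: A → C → D → E.

Backward pass:
LF_E = 29; LS_E = 29−6 = 23
LF_D = LS_E = 23; LS_D = 23−8 = 15
LF_C = LS_D = 15; LS_C = 15−13 = 2
LF_B = min(LS_D=15, LS_E=23) = 15; LS_B = 15−12 = 3
LF_A = LS_C = 2; LS_A = 2−2 = 0
Slack_B = LS_B − ES_B = 3 − 0 = 3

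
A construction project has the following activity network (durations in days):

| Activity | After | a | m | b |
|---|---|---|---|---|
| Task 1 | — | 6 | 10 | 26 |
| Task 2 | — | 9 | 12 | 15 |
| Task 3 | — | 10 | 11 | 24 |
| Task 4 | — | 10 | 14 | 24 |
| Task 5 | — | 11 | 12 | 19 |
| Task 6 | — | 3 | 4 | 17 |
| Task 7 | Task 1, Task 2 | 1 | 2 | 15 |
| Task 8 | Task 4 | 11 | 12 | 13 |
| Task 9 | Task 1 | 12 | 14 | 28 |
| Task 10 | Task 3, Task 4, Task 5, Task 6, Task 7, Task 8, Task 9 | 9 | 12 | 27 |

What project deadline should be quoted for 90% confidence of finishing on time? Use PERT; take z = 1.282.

48.7 days

te_Task 1 = (6 + 4·10 + 26)/6 = 72/6 = 12; σ²_Task 1 = ((26−6)/6)² = 11.111
te_Task 2 = (9 + 4·12 + 15)/6 = 72/6 = 12; σ²_Task 2 = ((15−9)/6)² = 1.000
te_Task 3 = (10 + 4·11 + 24)/6 = 78/6 = 13; σ²_Task 3 = ((24−10)/6)² = 5.444
te_Task 4 = (10 + 4·14 + 24)/6 = 90/6 = 15; σ²_Task 4 = ((24−10)/6)² = 5.444
te_Task 5 = (11 + 4·12 + 19)/6 = 78/6 = 13; σ²_Task 5 = ((19−11)/6)² = 1.778
te_Task 6 = (3 + 4·4 + 17)/6 = 36/6 = 6; σ²_Task 6 = ((17−3)/6)² = 5.444
te_Task 7 = (1 + 4·2 + 15)/6 = 24/6 = 4; σ²_Task 7 = ((15−1)/6)² = 5.444
te_Task 8 = (11 + 4·12 + 13)/6 = 72/6 = 12; σ²_Task 8 = ((13−11)/6)² = 0.111
te_Task 9 = (12 + 4·14 + 28)/6 = 96/6 = 16; σ²_Task 9 = ((28−12)/6)² = 7.111
te_Task 10 = (9 + 4·12 + 27)/6 = 84/6 = 14; σ²_Task 10 = ((27−9)/6)² = 9.000

Forward pass:
ES_Task 1 = 0; EF_Task 1 = 12
ES_Task 2 = 0; EF_Task 2 = 12
ES_Task 3 = 0; EF_Task 3 = 13
ES_Task 4 = 0; EF_Task 4 = 15
ES_Task 5 = 0; EF_Task 5 = 13
ES_Task 6 = 0; EF_Task 6 = 6
ES_Task 7 = max(EF_Task 1=12, EF_Task 2=12) = 12; EF_Task 7 = 12+4 = 16
ES_Task 8 = 15; EF_Task 8 = 15+12 = 27
ES_Task 9 = 12; EF_Task 9 = 12+16 = 28
ES_Task 10 = max(EF_Task 3=13, EF_Task 4=15, EF_Task 5=13, EF_Task 6=6, EF_Task 7=16, EF_Task 8=27, EF_Task 9=28) = 28; EF_Task 10 = 28+14 = 42
Expected project duration μ = 42 days. Critical path: Task 1 → Task 9 → Task 10.

Variance along critical path = 11.111 + 7.111 + 9.000 = 27.222; σ = 5.217 days.
D = μ + z·σ = 42 + 1.282·5.217 = 48.7 days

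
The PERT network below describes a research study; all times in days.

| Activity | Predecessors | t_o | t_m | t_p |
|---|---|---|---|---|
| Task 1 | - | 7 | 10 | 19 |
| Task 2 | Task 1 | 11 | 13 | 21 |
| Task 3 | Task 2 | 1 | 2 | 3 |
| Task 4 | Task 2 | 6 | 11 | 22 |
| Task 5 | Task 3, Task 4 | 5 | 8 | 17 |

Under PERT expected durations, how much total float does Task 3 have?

te_Task 1 = (7 + 4·10 + 19)/6 = 66/6 = 11
te_Task 2 = (11 + 4·13 + 21)/6 = 84/6 = 14
te_Task 3 = (1 + 4·2 + 3)/6 = 12/6 = 2
te_Task 4 = (6 + 4·11 + 22)/6 = 72/6 = 12
te_Task 5 = (5 + 4·8 + 17)/6 = 54/6 = 9

Forward pass:
ES_Task 1 = 0; EF_Task 1 = 11
ES_Task 2 = 11; EF_Task 2 = 11+14 = 25
ES_Task 3 = 25; EF_Task 3 = 25+2 = 27
ES_Task 4 = 25; EF_Task 4 = 25+12 = 37
ES_Task 5 = max(EF_Task 3=27, EF_Task 4=37) = 37; EF_Task 5 = 37+9 = 46
Expected project duration μ = 46 days. Critical path: Task 1 → Task 2 → Task 4 → Task 5.

Backward pass:
LF_Task 5 = 46; LS_Task 5 = 46−9 = 37
LF_Task 4 = LS_Task 5 = 37; LS_Task 4 = 37−12 = 25
LF_Task 3 = LS_Task 5 = 37; LS_Task 3 = 37−2 = 35
LF_Task 2 = min(LS_Task 3=35, LS_Task 4=25) = 25; LS_Task 2 = 25−14 = 11
LF_Task 1 = LS_Task 2 = 11; LS_Task 1 = 11−11 = 0
Slack_Task 3 = LS_Task 3 − ES_Task 3 = 35 − 25 = 10

10 days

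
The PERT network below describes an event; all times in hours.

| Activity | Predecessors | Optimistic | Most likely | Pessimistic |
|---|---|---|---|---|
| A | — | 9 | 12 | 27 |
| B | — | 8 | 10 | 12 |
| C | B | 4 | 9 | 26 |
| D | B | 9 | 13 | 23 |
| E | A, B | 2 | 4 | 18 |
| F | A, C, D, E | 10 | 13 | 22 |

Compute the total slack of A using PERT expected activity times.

te_A = (9 + 4·12 + 27)/6 = 84/6 = 14
te_B = (8 + 4·10 + 12)/6 = 60/6 = 10
te_C = (4 + 4·9 + 26)/6 = 66/6 = 11
te_D = (9 + 4·13 + 23)/6 = 84/6 = 14
te_E = (2 + 4·4 + 18)/6 = 36/6 = 6
te_F = (10 + 4·13 + 22)/6 = 84/6 = 14

Forward pass:
ES_A = 0; EF_A = 14
ES_B = 0; EF_B = 10
ES_C = 10; EF_C = 10+11 = 21
ES_D = 10; EF_D = 10+14 = 24
ES_E = max(EF_A=14, EF_B=10) = 14; EF_E = 14+6 = 20
ES_F = max(EF_A=14, EF_C=21, EF_D=24, EF_E=20) = 24; EF_F = 24+14 = 38
Expected project duration μ = 38 hours. Critical path: B → D → F.

Backward pass:
LF_F = 38; LS_F = 38−14 = 24
LF_E = LS_F = 24; LS_E = 24−6 = 18
LF_D = LS_F = 24; LS_D = 24−14 = 10
LF_C = LS_F = 24; LS_C = 24−11 = 13
LF_B = min(LS_C=13, LS_D=10, LS_E=18) = 10; LS_B = 10−10 = 0
LF_A = min(LS_E=18, LS_F=24) = 18; LS_A = 18−14 = 4
Slack_A = LS_A − ES_A = 4 − 0 = 4

4 hours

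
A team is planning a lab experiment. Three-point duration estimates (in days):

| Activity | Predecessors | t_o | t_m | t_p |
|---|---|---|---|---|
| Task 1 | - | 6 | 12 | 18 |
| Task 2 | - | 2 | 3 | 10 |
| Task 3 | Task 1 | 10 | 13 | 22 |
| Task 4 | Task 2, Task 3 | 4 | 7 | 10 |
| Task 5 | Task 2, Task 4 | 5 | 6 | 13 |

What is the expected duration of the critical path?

te_Task 1 = (6 + 4·12 + 18)/6 = 72/6 = 12
te_Task 2 = (2 + 4·3 + 10)/6 = 24/6 = 4
te_Task 3 = (10 + 4·13 + 22)/6 = 84/6 = 14
te_Task 4 = (4 + 4·7 + 10)/6 = 42/6 = 7
te_Task 5 = (5 + 4·6 + 13)/6 = 42/6 = 7

Forward pass:
ES_Task 1 = 0; EF_Task 1 = 12
ES_Task 2 = 0; EF_Task 2 = 4
ES_Task 3 = 12; EF_Task 3 = 12+14 = 26
ES_Task 4 = max(EF_Task 2=4, EF_Task 3=26) = 26; EF_Task 4 = 26+7 = 33
ES_Task 5 = max(EF_Task 2=4, EF_Task 4=33) = 33; EF_Task 5 = 33+7 = 40
Expected project duration μ = 40 days. Critical path: Task 1 → Task 3 → Task 4 → Task 5.

40 days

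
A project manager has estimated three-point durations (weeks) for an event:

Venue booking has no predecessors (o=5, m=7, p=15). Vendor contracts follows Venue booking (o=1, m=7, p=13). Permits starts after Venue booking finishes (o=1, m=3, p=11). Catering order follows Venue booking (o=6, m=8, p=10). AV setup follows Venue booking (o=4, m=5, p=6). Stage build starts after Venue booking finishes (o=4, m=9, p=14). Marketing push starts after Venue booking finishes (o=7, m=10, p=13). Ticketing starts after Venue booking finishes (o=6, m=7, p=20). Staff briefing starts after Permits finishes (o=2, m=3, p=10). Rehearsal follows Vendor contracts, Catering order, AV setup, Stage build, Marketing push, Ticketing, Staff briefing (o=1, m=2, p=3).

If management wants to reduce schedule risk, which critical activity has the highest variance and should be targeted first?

te_Venue booking = (5 + 4·7 + 15)/6 = 48/6 = 8; σ²_Venue booking = ((15−5)/6)² = 2.778
te_Vendor contracts = (1 + 4·7 + 13)/6 = 42/6 = 7; σ²_Vendor contracts = ((13−1)/6)² = 4.000
te_Permits = (1 + 4·3 + 11)/6 = 24/6 = 4; σ²_Permits = ((11−1)/6)² = 2.778
te_Catering order = (6 + 4·8 + 10)/6 = 48/6 = 8; σ²_Catering order = ((10−6)/6)² = 0.444
te_AV setup = (4 + 4·5 + 6)/6 = 30/6 = 5; σ²_AV setup = ((6−4)/6)² = 0.111
te_Stage build = (4 + 4·9 + 14)/6 = 54/6 = 9; σ²_Stage build = ((14−4)/6)² = 2.778
te_Marketing push = (7 + 4·10 + 13)/6 = 60/6 = 10; σ²_Marketing push = ((13−7)/6)² = 1.000
te_Ticketing = (6 + 4·7 + 20)/6 = 54/6 = 9; σ²_Ticketing = ((20−6)/6)² = 5.444
te_Staff briefing = (2 + 4·3 + 10)/6 = 24/6 = 4; σ²_Staff briefing = ((10−2)/6)² = 1.778
te_Rehearsal = (1 + 4·2 + 3)/6 = 12/6 = 2; σ²_Rehearsal = ((3−1)/6)² = 0.111

Forward pass:
ES_Venue booking = 0; EF_Venue booking = 8
ES_Vendor contracts = 8; EF_Vendor contracts = 8+7 = 15
ES_Permits = 8; EF_Permits = 8+4 = 12
ES_Catering order = 8; EF_Catering order = 8+8 = 16
ES_AV setup = 8; EF_AV setup = 8+5 = 13
ES_Stage build = 8; EF_Stage build = 8+9 = 17
ES_Marketing push = 8; EF_Marketing push = 8+10 = 18
ES_Ticketing = 8; EF_Ticketing = 8+9 = 17
ES_Staff briefing = 12; EF_Staff briefing = 12+4 = 16
ES_Rehearsal = max(EF_Vendor contracts=15, EF_Catering order=16, EF_AV setup=13, EF_Stage build=17, EF_Marketing push=18, EF_Ticketing=17, EF_Staff briefing=16) = 18; EF_Rehearsal = 18+2 = 20
Expected project duration μ = 20 weeks. Critical path: Venue booking → Marketing push → Rehearsal.

Variances on critical path: σ²_Venue booking=2.778, σ²_Marketing push=1.000, σ²_Rehearsal=0.111.
Largest is σ²_Venue booking = 2.778.

Venue booking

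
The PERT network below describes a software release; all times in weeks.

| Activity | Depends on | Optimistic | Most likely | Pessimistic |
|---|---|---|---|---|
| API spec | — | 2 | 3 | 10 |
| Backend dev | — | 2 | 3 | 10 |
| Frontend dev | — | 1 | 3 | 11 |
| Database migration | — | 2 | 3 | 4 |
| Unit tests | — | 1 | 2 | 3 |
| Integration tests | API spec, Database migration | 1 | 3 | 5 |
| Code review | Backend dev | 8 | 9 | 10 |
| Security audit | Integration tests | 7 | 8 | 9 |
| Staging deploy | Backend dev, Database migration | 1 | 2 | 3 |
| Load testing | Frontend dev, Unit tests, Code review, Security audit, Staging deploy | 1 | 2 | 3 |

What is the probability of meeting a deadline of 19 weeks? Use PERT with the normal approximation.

0.900

te_API spec = (2 + 4·3 + 10)/6 = 24/6 = 4; σ²_API spec = ((10−2)/6)² = 1.778
te_Backend dev = (2 + 4·3 + 10)/6 = 24/6 = 4; σ²_Backend dev = ((10−2)/6)² = 1.778
te_Frontend dev = (1 + 4·3 + 11)/6 = 24/6 = 4; σ²_Frontend dev = ((11−1)/6)² = 2.778
te_Database migration = (2 + 4·3 + 4)/6 = 18/6 = 3; σ²_Database migration = ((4−2)/6)² = 0.111
te_Unit tests = (1 + 4·2 + 3)/6 = 12/6 = 2; σ²_Unit tests = ((3−1)/6)² = 0.111
te_Integration tests = (1 + 4·3 + 5)/6 = 18/6 = 3; σ²_Integration tests = ((5−1)/6)² = 0.444
te_Code review = (8 + 4·9 + 10)/6 = 54/6 = 9; σ²_Code review = ((10−8)/6)² = 0.111
te_Security audit = (7 + 4·8 + 9)/6 = 48/6 = 8; σ²_Security audit = ((9−7)/6)² = 0.111
te_Staging deploy = (1 + 4·2 + 3)/6 = 12/6 = 2; σ²_Staging deploy = ((3−1)/6)² = 0.111
te_Load testing = (1 + 4·2 + 3)/6 = 12/6 = 2; σ²_Load testing = ((3−1)/6)² = 0.111

Forward pass:
ES_API spec = 0; EF_API spec = 4
ES_Backend dev = 0; EF_Backend dev = 4
ES_Frontend dev = 0; EF_Frontend dev = 4
ES_Database migration = 0; EF_Database migration = 3
ES_Unit tests = 0; EF_Unit tests = 2
ES_Integration tests = max(EF_API spec=4, EF_Database migration=3) = 4; EF_Integration tests = 4+3 = 7
ES_Code review = 4; EF_Code review = 4+9 = 13
ES_Security audit = 7; EF_Security audit = 7+8 = 15
ES_Staging deploy = max(EF_Backend dev=4, EF_Database migration=3) = 4; EF_Staging deploy = 4+2 = 6
ES_Load testing = max(EF_Frontend dev=4, EF_Unit tests=2, EF_Code review=13, EF_Security audit=15, EF_Staging deploy=6) = 15; EF_Load testing = 15+2 = 17
Expected project duration μ = 17 weeks. Critical path: API spec → Integration tests → Security audit → Load testing.

Variance along critical path = 1.778 + 0.444 + 0.111 + 0.111 = 2.444; σ = √2.444 = 1.563 weeks.
Z = (19 − 17) / 1.563 = 1.279
P(T ≤ 19) = Φ(1.279) ≈ 0.900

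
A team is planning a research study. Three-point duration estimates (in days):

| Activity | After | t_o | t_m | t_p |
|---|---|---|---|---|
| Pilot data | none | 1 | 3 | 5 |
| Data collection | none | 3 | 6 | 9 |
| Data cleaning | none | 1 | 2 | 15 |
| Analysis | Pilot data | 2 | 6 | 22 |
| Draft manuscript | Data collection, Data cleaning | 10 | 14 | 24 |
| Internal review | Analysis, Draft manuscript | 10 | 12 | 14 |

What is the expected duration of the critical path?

te_Pilot data = (1 + 4·3 + 5)/6 = 18/6 = 3
te_Data collection = (3 + 4·6 + 9)/6 = 36/6 = 6
te_Data cleaning = (1 + 4·2 + 15)/6 = 24/6 = 4
te_Analysis = (2 + 4·6 + 22)/6 = 48/6 = 8
te_Draft manuscript = (10 + 4·14 + 24)/6 = 90/6 = 15
te_Internal review = (10 + 4·12 + 14)/6 = 72/6 = 12

Forward pass:
ES_Pilot data = 0; EF_Pilot data = 3
ES_Data collection = 0; EF_Data collection = 6
ES_Data cleaning = 0; EF_Data cleaning = 4
ES_Analysis = 3; EF_Analysis = 3+8 = 11
ES_Draft manuscript = max(EF_Data collection=6, EF_Data cleaning=4) = 6; EF_Draft manuscript = 6+15 = 21
ES_Internal review = max(EF_Analysis=11, EF_Draft manuscript=21) = 21; EF_Internal review = 21+12 = 33
Expected project duration μ = 33 days. Critical path: Data collection → Draft manuscript → Internal review.

33 days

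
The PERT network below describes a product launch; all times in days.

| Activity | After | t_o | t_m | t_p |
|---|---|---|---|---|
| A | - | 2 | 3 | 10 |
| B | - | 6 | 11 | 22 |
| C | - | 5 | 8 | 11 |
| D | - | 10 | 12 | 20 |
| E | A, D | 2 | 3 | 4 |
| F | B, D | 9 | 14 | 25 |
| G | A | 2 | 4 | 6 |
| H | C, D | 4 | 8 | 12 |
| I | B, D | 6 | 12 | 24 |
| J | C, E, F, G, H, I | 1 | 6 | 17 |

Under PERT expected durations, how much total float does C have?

12 days

te_A = (2 + 4·3 + 10)/6 = 24/6 = 4
te_B = (6 + 4·11 + 22)/6 = 72/6 = 12
te_C = (5 + 4·8 + 11)/6 = 48/6 = 8
te_D = (10 + 4·12 + 20)/6 = 78/6 = 13
te_E = (2 + 4·3 + 4)/6 = 18/6 = 3
te_F = (9 + 4·14 + 25)/6 = 90/6 = 15
te_G = (2 + 4·4 + 6)/6 = 24/6 = 4
te_H = (4 + 4·8 + 12)/6 = 48/6 = 8
te_I = (6 + 4·12 + 24)/6 = 78/6 = 13
te_J = (1 + 4·6 + 17)/6 = 42/6 = 7

Forward pass:
ES_A = 0; EF_A = 4
ES_B = 0; EF_B = 12
ES_C = 0; EF_C = 8
ES_D = 0; EF_D = 13
ES_E = max(EF_A=4, EF_D=13) = 13; EF_E = 13+3 = 16
ES_F = max(EF_B=12, EF_D=13) = 13; EF_F = 13+15 = 28
ES_G = 4; EF_G = 4+4 = 8
ES_H = max(EF_C=8, EF_D=13) = 13; EF_H = 13+8 = 21
ES_I = max(EF_B=12, EF_D=13) = 13; EF_I = 13+13 = 26
ES_J = max(EF_C=8, EF_E=16, EF_F=28, EF_G=8, EF_H=21, EF_I=26) = 28; EF_J = 28+7 = 35
Expected project duration μ = 35 days. Critical path: D → F → J.

Backward pass:
LF_J = 35; LS_J = 35−7 = 28
LF_I = LS_J = 28; LS_I = 28−13 = 15
LF_H = LS_J = 28; LS_H = 28−8 = 20
LF_G = LS_J = 28; LS_G = 28−4 = 24
LF_F = LS_J = 28; LS_F = 28−15 = 13
LF_E = LS_J = 28; LS_E = 28−3 = 25
LF_D = min(LS_E=25, LS_F=13, LS_H=20, LS_I=15) = 13; LS_D = 13−13 = 0
LF_C = min(LS_H=20, LS_J=28) = 20; LS_C = 20−8 = 12
LF_B = min(LS_F=13, LS_I=15) = 13; LS_B = 13−12 = 1
LF_A = min(LS_E=25, LS_G=24) = 24; LS_A = 24−4 = 20
Slack_C = LS_C − ES_C = 12 − 0 = 12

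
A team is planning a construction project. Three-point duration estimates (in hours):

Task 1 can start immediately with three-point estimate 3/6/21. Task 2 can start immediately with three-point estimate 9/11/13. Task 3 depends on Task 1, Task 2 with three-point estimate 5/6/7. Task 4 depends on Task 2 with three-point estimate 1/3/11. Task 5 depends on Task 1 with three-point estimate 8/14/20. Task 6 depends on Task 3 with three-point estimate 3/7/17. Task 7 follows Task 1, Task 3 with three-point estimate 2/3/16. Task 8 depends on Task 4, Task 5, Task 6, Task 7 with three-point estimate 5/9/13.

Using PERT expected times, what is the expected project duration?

te_Task 1 = (3 + 4·6 + 21)/6 = 48/6 = 8
te_Task 2 = (9 + 4·11 + 13)/6 = 66/6 = 11
te_Task 3 = (5 + 4·6 + 7)/6 = 36/6 = 6
te_Task 4 = (1 + 4·3 + 11)/6 = 24/6 = 4
te_Task 5 = (8 + 4·14 + 20)/6 = 84/6 = 14
te_Task 6 = (3 + 4·7 + 17)/6 = 48/6 = 8
te_Task 7 = (2 + 4·3 + 16)/6 = 30/6 = 5
te_Task 8 = (5 + 4·9 + 13)/6 = 54/6 = 9

Forward pass:
ES_Task 1 = 0; EF_Task 1 = 8
ES_Task 2 = 0; EF_Task 2 = 11
ES_Task 3 = max(EF_Task 1=8, EF_Task 2=11) = 11; EF_Task 3 = 11+6 = 17
ES_Task 4 = 11; EF_Task 4 = 11+4 = 15
ES_Task 5 = 8; EF_Task 5 = 8+14 = 22
ES_Task 6 = 17; EF_Task 6 = 17+8 = 25
ES_Task 7 = max(EF_Task 1=8, EF_Task 3=17) = 17; EF_Task 7 = 17+5 = 22
ES_Task 8 = max(EF_Task 4=15, EF_Task 5=22, EF_Task 6=25, EF_Task 7=22) = 25; EF_Task 8 = 25+9 = 34
Expected project duration μ = 34 hours. Critical path: Task 2 → Task 3 → Task 6 → Task 8.

34 hours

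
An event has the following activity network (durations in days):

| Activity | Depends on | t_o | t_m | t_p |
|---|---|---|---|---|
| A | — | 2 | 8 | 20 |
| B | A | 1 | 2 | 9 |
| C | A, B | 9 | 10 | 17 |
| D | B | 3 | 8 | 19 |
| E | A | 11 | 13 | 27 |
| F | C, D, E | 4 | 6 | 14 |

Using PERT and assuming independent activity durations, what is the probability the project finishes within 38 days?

0.946

te_A = (2 + 4·8 + 20)/6 = 54/6 = 9; σ²_A = ((20−2)/6)² = 9.000
te_B = (1 + 4·2 + 9)/6 = 18/6 = 3; σ²_B = ((9−1)/6)² = 1.778
te_C = (9 + 4·10 + 17)/6 = 66/6 = 11; σ²_C = ((17−9)/6)² = 1.778
te_D = (3 + 4·8 + 19)/6 = 54/6 = 9; σ²_D = ((19−3)/6)² = 7.111
te_E = (11 + 4·13 + 27)/6 = 90/6 = 15; σ²_E = ((27−11)/6)² = 7.111
te_F = (4 + 4·6 + 14)/6 = 42/6 = 7; σ²_F = ((14−4)/6)² = 2.778

Forward pass:
ES_A = 0; EF_A = 9
ES_B = 9; EF_B = 9+3 = 12
ES_C = max(EF_A=9, EF_B=12) = 12; EF_C = 12+11 = 23
ES_D = 12; EF_D = 12+9 = 21
ES_E = 9; EF_E = 9+15 = 24
ES_F = max(EF_C=23, EF_D=21, EF_E=24) = 24; EF_F = 24+7 = 31
Expected project duration μ = 31 days. Critical path: A → E → F.

Variance along critical path = 9.000 + 7.111 + 2.778 = 18.889; σ = √18.889 = 4.346 days.
Z = (38 − 31) / 4.346 = 1.611
P(T ≤ 38) = Φ(1.611) ≈ 0.946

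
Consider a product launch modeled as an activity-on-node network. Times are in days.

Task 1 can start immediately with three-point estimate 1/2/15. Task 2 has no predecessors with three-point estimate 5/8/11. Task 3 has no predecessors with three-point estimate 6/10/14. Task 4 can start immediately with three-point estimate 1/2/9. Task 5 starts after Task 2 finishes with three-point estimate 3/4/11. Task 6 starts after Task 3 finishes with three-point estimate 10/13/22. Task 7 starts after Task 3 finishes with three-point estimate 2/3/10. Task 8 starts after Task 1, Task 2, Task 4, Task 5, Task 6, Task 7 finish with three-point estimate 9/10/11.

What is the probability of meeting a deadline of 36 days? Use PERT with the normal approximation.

0.795

te_Task 1 = (1 + 4·2 + 15)/6 = 24/6 = 4; σ²_Task 1 = ((15−1)/6)² = 5.444
te_Task 2 = (5 + 4·8 + 11)/6 = 48/6 = 8; σ²_Task 2 = ((11−5)/6)² = 1.000
te_Task 3 = (6 + 4·10 + 14)/6 = 60/6 = 10; σ²_Task 3 = ((14−6)/6)² = 1.778
te_Task 4 = (1 + 4·2 + 9)/6 = 18/6 = 3; σ²_Task 4 = ((9−1)/6)² = 1.778
te_Task 5 = (3 + 4·4 + 11)/6 = 30/6 = 5; σ²_Task 5 = ((11−3)/6)² = 1.778
te_Task 6 = (10 + 4·13 + 22)/6 = 84/6 = 14; σ²_Task 6 = ((22−10)/6)² = 4.000
te_Task 7 = (2 + 4·3 + 10)/6 = 24/6 = 4; σ²_Task 7 = ((10−2)/6)² = 1.778
te_Task 8 = (9 + 4·10 + 11)/6 = 60/6 = 10; σ²_Task 8 = ((11−9)/6)² = 0.111

Forward pass:
ES_Task 1 = 0; EF_Task 1 = 4
ES_Task 2 = 0; EF_Task 2 = 8
ES_Task 3 = 0; EF_Task 3 = 10
ES_Task 4 = 0; EF_Task 4 = 3
ES_Task 5 = 8; EF_Task 5 = 8+5 = 13
ES_Task 6 = 10; EF_Task 6 = 10+14 = 24
ES_Task 7 = 10; EF_Task 7 = 10+4 = 14
ES_Task 8 = max(EF_Task 1=4, EF_Task 2=8, EF_Task 4=3, EF_Task 5=13, EF_Task 6=24, EF_Task 7=14) = 24; EF_Task 8 = 24+10 = 34
Expected project duration μ = 34 days. Critical path: Task 3 → Task 6 → Task 8.

Variance along critical path = 1.778 + 4.000 + 0.111 = 5.889; σ = √5.889 = 2.427 days.
Z = (36 − 34) / 2.427 = 0.824
P(T ≤ 36) = Φ(0.824) ≈ 0.795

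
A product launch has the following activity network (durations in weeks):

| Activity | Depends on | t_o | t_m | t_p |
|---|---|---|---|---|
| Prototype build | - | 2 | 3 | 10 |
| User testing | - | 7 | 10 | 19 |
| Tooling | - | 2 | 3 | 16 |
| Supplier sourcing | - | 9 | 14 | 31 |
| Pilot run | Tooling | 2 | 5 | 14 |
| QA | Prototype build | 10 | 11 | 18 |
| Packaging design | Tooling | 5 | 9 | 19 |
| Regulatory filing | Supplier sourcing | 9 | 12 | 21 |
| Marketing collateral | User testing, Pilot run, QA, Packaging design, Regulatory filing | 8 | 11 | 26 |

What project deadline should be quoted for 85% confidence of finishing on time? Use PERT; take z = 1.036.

te_Prototype build = (2 + 4·3 + 10)/6 = 24/6 = 4; σ²_Prototype build = ((10−2)/6)² = 1.778
te_User testing = (7 + 4·10 + 19)/6 = 66/6 = 11; σ²_User testing = ((19−7)/6)² = 4.000
te_Tooling = (2 + 4·3 + 16)/6 = 30/6 = 5; σ²_Tooling = ((16−2)/6)² = 5.444
te_Supplier sourcing = (9 + 4·14 + 31)/6 = 96/6 = 16; σ²_Supplier sourcing = ((31−9)/6)² = 13.444
te_Pilot run = (2 + 4·5 + 14)/6 = 36/6 = 6; σ²_Pilot run = ((14−2)/6)² = 4.000
te_QA = (10 + 4·11 + 18)/6 = 72/6 = 12; σ²_QA = ((18−10)/6)² = 1.778
te_Packaging design = (5 + 4·9 + 19)/6 = 60/6 = 10; σ²_Packaging design = ((19−5)/6)² = 5.444
te_Regulatory filing = (9 + 4·12 + 21)/6 = 78/6 = 13; σ²_Regulatory filing = ((21−9)/6)² = 4.000
te_Marketing collateral = (8 + 4·11 + 26)/6 = 78/6 = 13; σ²_Marketing collateral = ((26−8)/6)² = 9.000

Forward pass:
ES_Prototype build = 0; EF_Prototype build = 4
ES_User testing = 0; EF_User testing = 11
ES_Tooling = 0; EF_Tooling = 5
ES_Supplier sourcing = 0; EF_Supplier sourcing = 16
ES_Pilot run = 5; EF_Pilot run = 5+6 = 11
ES_QA = 4; EF_QA = 4+12 = 16
ES_Packaging design = 5; EF_Packaging design = 5+10 = 15
ES_Regulatory filing = 16; EF_Regulatory filing = 16+13 = 29
ES_Marketing collateral = max(EF_User testing=11, EF_Pilot run=11, EF_QA=16, EF_Packaging design=15, EF_Regulatory filing=29) = 29; EF_Marketing collateral = 29+13 = 42
Expected project duration μ = 42 weeks. Critical path: Supplier sourcing → Regulatory filing → Marketing collateral.

Variance along critical path = 13.444 + 4.000 + 9.000 = 26.444; σ = 5.142 weeks.
D = μ + z·σ = 42 + 1.036·5.142 = 47.3 weeks

47.3 weeks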